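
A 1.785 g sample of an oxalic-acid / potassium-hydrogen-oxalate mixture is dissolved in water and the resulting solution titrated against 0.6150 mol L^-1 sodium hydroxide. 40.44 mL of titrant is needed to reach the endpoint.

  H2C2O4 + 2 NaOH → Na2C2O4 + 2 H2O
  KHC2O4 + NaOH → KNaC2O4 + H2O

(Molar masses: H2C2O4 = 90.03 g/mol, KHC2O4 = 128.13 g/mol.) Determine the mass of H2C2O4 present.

n(NaOH) = 0.04044 × 0.6150 = 0.02487 mol
Let x = n(H2C2O4), y = n(KHC2O4).
Titrant: 2x + 1y = 0.02487;  mass: 90.03x + 128.13y = 1.785
Solving, x = 8.432 × 10^-3 mol, y = 8.006 × 10^-3 mol
mass of H2C2O4 = 8.432 × 10^-3 × 90.03 = 0.7591 g

0.7591 g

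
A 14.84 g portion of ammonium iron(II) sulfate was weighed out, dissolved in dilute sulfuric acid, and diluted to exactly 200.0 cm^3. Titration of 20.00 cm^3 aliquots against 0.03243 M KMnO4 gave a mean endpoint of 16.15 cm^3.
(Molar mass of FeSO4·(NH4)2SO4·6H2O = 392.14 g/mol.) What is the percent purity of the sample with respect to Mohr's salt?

MnO4^- + 5 Fe^2+ + 8 H^+ → Mn^2+ + 5 Fe^3+ + 4 H2O
n(KMnO4) per titration = 0.01615 × 0.03243 = 5.237 × 10^-4 mol
From the 5:1 ratio, n(FeSO4·(NH4)2SO4·6H2O) in each aliquot = 5/1 × 5.237 × 10^-4 = 2.619 × 10^-3 mol
n(FeSO4·(NH4)2SO4·6H2O) in the whole flask = 2.619 × 10^-3 × 200.0/20.00 = 0.02619 mol
mass of FeSO4·(NH4)2SO4·6H2O = 0.02619 × 392.14 = 10.27 g
% FeSO4·(NH4)2SO4·6H2O = 10.27 / 14.84 × 100 = 69.20 %

69.20 %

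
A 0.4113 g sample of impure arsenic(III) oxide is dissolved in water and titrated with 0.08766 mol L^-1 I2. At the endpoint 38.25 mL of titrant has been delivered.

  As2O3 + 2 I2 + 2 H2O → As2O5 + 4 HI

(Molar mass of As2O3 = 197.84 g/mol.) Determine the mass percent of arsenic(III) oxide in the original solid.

80.64 %

n(I2) = 0.03825 L × 0.08766 mol/L = 3.353 × 10^-3 mol
From the 1:2 ratio, n(As2O3) = 1/2 × 3.353 × 10^-3 = 1.676 × 10^-3 mol
mass of As2O3 = 1.676 × 10^-3 × 197.84 g/mol = 0.3317 g
% As2O3 = 0.3317 / 0.4113 × 100 = 80.64 %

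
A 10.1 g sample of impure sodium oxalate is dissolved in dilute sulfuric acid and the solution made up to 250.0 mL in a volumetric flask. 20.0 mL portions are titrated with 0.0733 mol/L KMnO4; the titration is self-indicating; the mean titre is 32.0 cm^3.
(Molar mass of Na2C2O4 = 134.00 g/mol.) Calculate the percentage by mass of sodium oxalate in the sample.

2 MnO4^- + 5 C2O4^2- + 16 H^+ → 2 Mn^2+ + 10 CO2 + 8 H2O
n(KMnO4) per titration = 0.0320 × 0.0733 = 2.35 × 10^-3 mol
From the 5:2 ratio, n(Na2C2O4) in each aliquot = 5/2 × 2.35 × 10^-3 = 5.86 × 10^-3 mol
n(Na2C2O4) in the whole flask = 5.86 × 10^-3 × 250.0/20.0 = 0.0733 mol
mass of Na2C2O4 = 0.0733 × 134.00 = 9.82 g
% Na2C2O4 = 9.82 / 10.1 × 100 = 97.2 %

97.2 %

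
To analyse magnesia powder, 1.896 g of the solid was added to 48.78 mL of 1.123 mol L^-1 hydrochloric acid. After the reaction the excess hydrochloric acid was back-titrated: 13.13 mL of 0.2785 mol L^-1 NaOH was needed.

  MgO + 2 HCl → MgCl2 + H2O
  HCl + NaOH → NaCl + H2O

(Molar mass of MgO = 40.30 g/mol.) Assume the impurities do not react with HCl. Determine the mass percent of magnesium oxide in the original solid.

54.33 %

n(HCl) added = 0.04878 × 1.123 = 0.05478 mol
n(NaOH) used in back-titration = 0.01313 × 0.2785 = 3.657 × 10^-3 mol
n(HCl) left over = 3.657 × 10^-3 mol (1:1 ratio)
n(HCl) consumed by analyte = 0.05478 − 3.657 × 10^-3 = 0.05112 mol
From the 1:2 ratio, n(MgO) = 1/2 × 0.05112 = 0.02556 mol
mass of MgO = 0.02556 × 40.30 = 1.030 g
% MgO = 1.030 / 1.896 × 100 = 54.33 %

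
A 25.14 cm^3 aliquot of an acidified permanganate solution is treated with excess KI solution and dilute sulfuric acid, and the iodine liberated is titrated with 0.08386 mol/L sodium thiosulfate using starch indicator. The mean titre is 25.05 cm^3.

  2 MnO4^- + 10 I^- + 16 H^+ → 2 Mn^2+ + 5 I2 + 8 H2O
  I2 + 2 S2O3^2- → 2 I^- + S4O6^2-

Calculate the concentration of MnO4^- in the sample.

0.01671 mol/L

n(S2O3^2-) = 0.02505 × 0.08386 = 2.101 × 10^-3 mol
n(I2) = n(S2O3^2-)/2 = 1.050 × 10^-3 mol
From the 2:5 ratio, n(MnO4^-) in the aliquot = 2/5 × 1.050 × 10^-3 = 4.201 × 10^-4 mol
[MnO4^-] = 4.201 × 10^-4 / 0.02514 = 0.01671 mol/L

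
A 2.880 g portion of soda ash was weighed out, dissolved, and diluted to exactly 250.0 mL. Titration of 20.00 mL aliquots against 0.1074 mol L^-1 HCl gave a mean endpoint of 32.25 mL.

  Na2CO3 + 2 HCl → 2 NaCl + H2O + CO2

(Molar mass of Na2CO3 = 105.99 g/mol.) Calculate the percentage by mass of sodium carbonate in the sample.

n(HCl) per titration = 0.03225 × 0.1074 = 3.464 × 10^-3 mol
From the 1:2 ratio, n(Na2CO3) in each aliquot = 1/2 × 3.464 × 10^-3 = 1.732 × 10^-3 mol
n(Na2CO3) in the whole flask = 1.732 × 10^-3 × 250.0/20.00 = 0.02165 mol
mass of Na2CO3 = 0.02165 × 105.99 = 2.294 g
% Na2CO3 = 2.294 / 2.880 × 100 = 79.67 %

79.67 %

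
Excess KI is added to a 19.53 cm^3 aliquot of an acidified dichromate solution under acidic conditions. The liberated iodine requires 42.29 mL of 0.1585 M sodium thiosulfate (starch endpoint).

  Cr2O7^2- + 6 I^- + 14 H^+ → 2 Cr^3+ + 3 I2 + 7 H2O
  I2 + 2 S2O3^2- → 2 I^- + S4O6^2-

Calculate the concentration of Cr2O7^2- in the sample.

0.05720 M

n(S2O3^2-) = 0.04229 × 0.1585 = 6.703 × 10^-3 mol
n(I2) = n(S2O3^2-)/2 = 3.351 × 10^-3 mol
From the 1:3 ratio, n(Cr2O7^2-) in the aliquot = 1/3 × 3.351 × 10^-3 = 1.117 × 10^-3 mol
[Cr2O7^2-] = 1.117 × 10^-3 / 0.01953 = 0.05720 mol/L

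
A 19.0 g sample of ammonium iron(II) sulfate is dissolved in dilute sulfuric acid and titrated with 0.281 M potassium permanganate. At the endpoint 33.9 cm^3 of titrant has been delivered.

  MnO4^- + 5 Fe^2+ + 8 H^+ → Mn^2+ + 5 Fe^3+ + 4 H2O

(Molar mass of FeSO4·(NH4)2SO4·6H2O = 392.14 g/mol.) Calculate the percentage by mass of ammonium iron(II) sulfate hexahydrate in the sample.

n(KMnO4) = 0.0339 L × 0.281 mol/L = 9.53 × 10^-3 mol
From the 5:1 ratio, n(FeSO4·(NH4)2SO4·6H2O) = 5/1 × 9.53 × 10^-3 = 0.0476 mol
mass of FeSO4·(NH4)2SO4·6H2O = 0.0476 × 392.14 g/mol = 18.7 g
% FeSO4·(NH4)2SO4·6H2O = 18.7 / 19.0 × 100 = 98.3 %

98.3 %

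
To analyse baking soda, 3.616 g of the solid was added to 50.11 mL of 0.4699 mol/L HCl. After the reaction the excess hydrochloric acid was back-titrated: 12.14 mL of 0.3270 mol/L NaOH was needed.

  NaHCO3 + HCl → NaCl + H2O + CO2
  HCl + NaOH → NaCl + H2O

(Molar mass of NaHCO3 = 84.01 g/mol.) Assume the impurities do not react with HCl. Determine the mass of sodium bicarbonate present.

1.645 g

n(HCl) added = 0.05011 × 0.4699 = 0.02355 mol
n(NaOH) used in back-titration = 0.01214 × 0.3270 = 3.970 × 10^-3 mol
n(HCl) left over = 3.970 × 10^-3 mol (1:1 ratio)
n(HCl) consumed by analyte = 0.02355 − 3.970 × 10^-3 = 0.01958 mol
n(NaHCO3) = 0.01958 mol (1:1 ratio)
mass of NaHCO3 = 0.01958 × 84.01 = 1.645 g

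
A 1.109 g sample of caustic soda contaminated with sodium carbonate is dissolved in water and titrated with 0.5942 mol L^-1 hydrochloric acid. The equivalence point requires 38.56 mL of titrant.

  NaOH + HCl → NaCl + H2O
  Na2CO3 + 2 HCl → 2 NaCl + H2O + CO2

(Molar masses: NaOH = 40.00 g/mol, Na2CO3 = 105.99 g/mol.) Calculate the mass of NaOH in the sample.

0.3239 g

n(HCl) = 0.03856 × 0.5942 = 0.02291 mol
Let x = n(NaOH), y = n(Na2CO3).
Titrant: 1x + 2y = 0.02291;  mass: 40.00x + 105.99y = 1.109
Solving, x = 8.099 × 10^-3 mol, y = 7.407 × 10^-3 mol
mass of NaOH = 8.099 × 10^-3 × 40.00 = 0.3239 g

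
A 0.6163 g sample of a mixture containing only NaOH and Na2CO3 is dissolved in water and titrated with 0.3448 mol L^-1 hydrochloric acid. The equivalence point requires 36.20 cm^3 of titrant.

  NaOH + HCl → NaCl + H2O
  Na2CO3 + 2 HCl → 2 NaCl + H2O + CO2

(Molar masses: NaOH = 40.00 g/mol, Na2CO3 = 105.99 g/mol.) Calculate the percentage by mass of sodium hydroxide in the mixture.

n(HCl) = 0.03620 × 0.3448 = 0.01248 mol
Let x = n(NaOH), y = n(Na2CO3).
Titrant: 1x + 2y = 0.01248;  mass: 40.00x + 105.99y = 0.6163
Solving, x = 3.476 × 10^-3 mol, y = 4.503 × 10^-3 mol
mass of NaOH = 3.476 × 10^-3 × 40.00 = 0.1390 g
% NaOH = 0.1390 / 0.6163 × 100 = 22.56 %

22.56 %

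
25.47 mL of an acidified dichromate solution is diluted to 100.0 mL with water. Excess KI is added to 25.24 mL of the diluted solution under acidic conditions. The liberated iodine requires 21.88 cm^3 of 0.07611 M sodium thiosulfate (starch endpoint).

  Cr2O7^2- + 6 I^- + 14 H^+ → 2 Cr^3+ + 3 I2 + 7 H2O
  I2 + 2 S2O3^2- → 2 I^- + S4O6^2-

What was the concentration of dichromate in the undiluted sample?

n(S2O3^2-) = 0.02188 × 0.07611 = 1.665 × 10^-3 mol
n(I2) = n(S2O3^2-)/2 = 8.326 × 10^-4 mol
From the 1:3 ratio, n(Cr2O7^2-) in the aliquot = 1/3 × 8.326 × 10^-4 = 2.775 × 10^-4 mol
[Cr2O7^2-]_dilute = 2.775 × 10^-4 / 0.02524 = 0.01100 mol/L
[Cr2O7^2-]_original = 0.01100 × 100.0/25.47 = 0.04317 mol/L

0.04317 M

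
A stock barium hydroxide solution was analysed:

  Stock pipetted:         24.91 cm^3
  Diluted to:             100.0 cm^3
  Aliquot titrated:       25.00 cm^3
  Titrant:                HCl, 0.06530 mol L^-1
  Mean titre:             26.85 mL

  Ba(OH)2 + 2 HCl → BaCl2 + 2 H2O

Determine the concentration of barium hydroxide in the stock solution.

0.1408 mol/L

n(HCl) = 0.02685 × 0.06530 = 1.753 × 10^-3 mol
From the 1:2 ratio, n(Ba(OH)2) in the aliquot = 1/2 × 1.753 × 10^-3 = 8.767 × 10^-4 mol
[Ba(OH)2]_dilute = 8.767 × 10^-4 / 0.02500 = 0.03507 mol/L
Dilution factor = 100.0 / 24.91 = 4.014
[Ba(OH)2]_stock = 0.03507 × 4.014 = 0.1408 mol/L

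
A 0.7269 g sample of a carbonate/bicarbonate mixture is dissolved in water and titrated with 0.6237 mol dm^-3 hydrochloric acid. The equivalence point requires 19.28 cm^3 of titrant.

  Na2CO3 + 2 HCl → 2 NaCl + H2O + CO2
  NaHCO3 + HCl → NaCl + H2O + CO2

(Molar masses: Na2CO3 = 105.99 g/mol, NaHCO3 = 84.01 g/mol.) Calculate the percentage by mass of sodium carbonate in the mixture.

n(HCl) = 0.01928 × 0.6237 = 0.01202 mol
Let x = n(Na2CO3), y = n(NaHCO3).
Titrant: 2x + 1y = 0.01202;  mass: 105.99x + 84.01y = 0.7269
Solving, x = 4.567 × 10^-3 mol, y = 2.890 × 10^-3 mol
mass of Na2CO3 = 4.567 × 10^-3 × 105.99 = 0.4841 g
% Na2CO3 = 0.4841 / 0.7269 × 100 = 66.60 %

66.60 %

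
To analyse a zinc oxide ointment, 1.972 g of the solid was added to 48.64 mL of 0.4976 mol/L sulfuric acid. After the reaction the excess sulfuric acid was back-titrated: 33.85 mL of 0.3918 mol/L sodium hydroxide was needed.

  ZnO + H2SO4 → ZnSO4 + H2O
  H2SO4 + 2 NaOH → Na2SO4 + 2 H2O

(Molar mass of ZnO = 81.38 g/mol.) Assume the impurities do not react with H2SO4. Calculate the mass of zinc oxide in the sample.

1.430 g

n(H2SO4) added = 0.04864 × 0.4976 = 0.02420 mol
n(NaOH) used in back-titration = 0.03385 × 0.3918 = 0.01326 mol
From the 1:2 ratio, n(H2SO4) left over = 1/2 × 0.01326 = 6.631 × 10^-3 mol
n(H2SO4) consumed by analyte = 0.02420 − 6.631 × 10^-3 = 0.01757 mol
n(ZnO) = 0.01757 mol (1:1 ratio)
mass of ZnO = 0.01757 × 81.38 = 1.430 g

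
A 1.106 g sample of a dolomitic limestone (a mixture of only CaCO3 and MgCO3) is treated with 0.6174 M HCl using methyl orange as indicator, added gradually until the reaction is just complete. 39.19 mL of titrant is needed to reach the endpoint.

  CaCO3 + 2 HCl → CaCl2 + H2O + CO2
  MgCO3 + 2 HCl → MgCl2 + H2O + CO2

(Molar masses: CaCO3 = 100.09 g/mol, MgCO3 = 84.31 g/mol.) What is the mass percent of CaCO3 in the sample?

n(HCl) = 0.03919 × 0.6174 = 0.02420 mol
Let x = n(CaCO3), y = n(MgCO3).
Titrant: 2x + 2y = 0.02420;  mass: 100.09x + 84.31y = 1.106
Solving, x = 5.451 × 10^-3 mol, y = 6.647 × 10^-3 mol
mass of CaCO3 = 5.451 × 10^-3 × 100.09 = 0.5456 g
% CaCO3 = 0.5456 / 1.106 × 100 = 49.33 %

49.33 %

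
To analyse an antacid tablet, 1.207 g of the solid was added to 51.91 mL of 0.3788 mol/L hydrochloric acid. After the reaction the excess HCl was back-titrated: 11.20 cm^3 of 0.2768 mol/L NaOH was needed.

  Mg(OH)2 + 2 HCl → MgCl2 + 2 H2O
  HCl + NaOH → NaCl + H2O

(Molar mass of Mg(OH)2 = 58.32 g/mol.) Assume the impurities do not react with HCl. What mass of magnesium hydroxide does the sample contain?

n(HCl) added = 0.05191 × 0.3788 = 0.01966 mol
n(NaOH) used in back-titration = 0.01120 × 0.2768 = 3.100 × 10^-3 mol
n(HCl) left over = 3.100 × 10^-3 mol (1:1 ratio)
n(HCl) consumed by analyte = 0.01966 − 3.100 × 10^-3 = 0.01656 mol
From the 1:2 ratio, n(Mg(OH)2) = 1/2 × 0.01656 = 8.282 × 10^-3 mol
mass of Mg(OH)2 = 8.282 × 10^-3 × 58.32 = 0.4830 g

0.4830 g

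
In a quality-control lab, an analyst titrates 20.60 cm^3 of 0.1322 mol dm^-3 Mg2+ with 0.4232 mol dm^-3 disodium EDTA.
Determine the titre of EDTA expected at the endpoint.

6.435 mL

Mg^2+ + EDTA^4- → [Mg(EDTA)]^2-
n(Mg2+) = 0.02060 L × 0.1322 mol/L = 2.723 × 10^-3 mol
n(EDTA) = 2.723 × 10^-3 mol (1:1 stoichiometry)
V(EDTA) = 2.723 × 10^-3 mol / 0.4232 mol/L = 0.006435 L = 6.435 mL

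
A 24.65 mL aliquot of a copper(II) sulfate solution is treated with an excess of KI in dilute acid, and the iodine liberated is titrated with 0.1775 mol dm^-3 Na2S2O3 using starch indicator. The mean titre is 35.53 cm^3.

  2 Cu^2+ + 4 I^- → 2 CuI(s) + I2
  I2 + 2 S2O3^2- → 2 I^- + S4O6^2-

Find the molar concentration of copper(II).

n(S2O3^2-) = 0.03553 × 0.1775 = 6.307 × 10^-3 mol
n(I2) = n(S2O3^2-)/2 = 3.153 × 10^-3 mol
From the 2:1 ratio, n(Cu2+) in the aliquot = 2/1 × 3.153 × 10^-3 = 6.307 × 10^-3 mol
[Cu2+] = 6.307 × 10^-3 / 0.02465 = 0.2558 mol/L

0.2558 mol/L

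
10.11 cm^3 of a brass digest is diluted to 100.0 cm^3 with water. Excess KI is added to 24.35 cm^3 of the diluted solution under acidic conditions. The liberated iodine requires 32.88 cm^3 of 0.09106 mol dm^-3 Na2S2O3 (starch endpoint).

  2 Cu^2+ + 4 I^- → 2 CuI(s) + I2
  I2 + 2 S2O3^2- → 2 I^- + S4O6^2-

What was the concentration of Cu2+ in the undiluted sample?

n(S2O3^2-) = 0.03288 × 0.09106 = 2.994 × 10^-3 mol
n(I2) = n(S2O3^2-)/2 = 1.497 × 10^-3 mol
From the 2:1 ratio, n(Cu2+) in the aliquot = 2/1 × 1.497 × 10^-3 = 2.994 × 10^-3 mol
[Cu2+]_dilute = 2.994 × 10^-3 / 0.02435 = 0.1230 mol/L
[Cu2+]_original = 0.1230 × 100.0/10.11 = 1.216 mol/L

1.216 mol/L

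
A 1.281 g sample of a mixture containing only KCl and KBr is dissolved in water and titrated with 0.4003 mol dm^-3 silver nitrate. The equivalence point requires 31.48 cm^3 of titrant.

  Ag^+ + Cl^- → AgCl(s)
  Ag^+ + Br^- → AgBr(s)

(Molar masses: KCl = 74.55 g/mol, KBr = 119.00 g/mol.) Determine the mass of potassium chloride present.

0.3666 g

n(AgNO3) = 0.03148 × 0.4003 = 0.01260 mol
Let x = n(KCl), y = n(KBr).
Titrant: 1x + 1y = 0.01260;  mass: 74.55x + 119.00y = 1.281
Solving, x = 4.917 × 10^-3 mol, y = 7.684 × 10^-3 mol
mass of KCl = 4.917 × 10^-3 × 74.55 = 0.3666 g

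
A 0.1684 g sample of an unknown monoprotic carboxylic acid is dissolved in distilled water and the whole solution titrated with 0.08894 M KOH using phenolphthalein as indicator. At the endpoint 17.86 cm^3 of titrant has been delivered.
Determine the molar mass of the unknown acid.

n(KOH) = 0.01786 L × 0.08894 mol/L = 1.588 × 10^-3 mol
n(HA) = 1.588 × 10^-3 mol (1:1 ratio)
M = m / n = 0.1684 g / 1.588 × 10^-3 mol = 106.0 g/mol

106.0 g/mol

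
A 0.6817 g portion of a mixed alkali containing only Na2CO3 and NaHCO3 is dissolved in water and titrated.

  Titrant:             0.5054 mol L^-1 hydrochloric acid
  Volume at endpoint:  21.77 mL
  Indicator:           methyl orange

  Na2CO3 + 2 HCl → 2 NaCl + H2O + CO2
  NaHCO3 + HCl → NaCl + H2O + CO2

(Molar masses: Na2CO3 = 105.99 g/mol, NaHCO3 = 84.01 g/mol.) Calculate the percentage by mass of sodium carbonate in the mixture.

60.81 %

n(HCl) = 0.02177 × 0.5054 = 0.01100 mol
Let x = n(Na2CO3), y = n(NaHCO3).
Titrant: 2x + 1y = 0.01100;  mass: 105.99x + 84.01y = 0.6817
Solving, x = 3.911 × 10^-3 mol, y = 3.180 × 10^-3 mol
mass of Na2CO3 = 3.911 × 10^-3 × 105.99 = 0.4146 g
% Na2CO3 = 0.4146 / 0.6817 × 100 = 60.81 %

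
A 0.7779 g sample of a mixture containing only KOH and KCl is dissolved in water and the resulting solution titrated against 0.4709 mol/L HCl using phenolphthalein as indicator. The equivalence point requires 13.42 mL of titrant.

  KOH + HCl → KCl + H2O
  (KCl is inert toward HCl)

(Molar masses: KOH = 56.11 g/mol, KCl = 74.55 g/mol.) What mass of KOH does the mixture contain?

n(HCl) = 0.01342 × 0.4709 = 6.319 × 10^-3 mol
Let x = n(KOH), y = n(KCl).
Titrant: 1x = 6.319 × 10^-3;  mass: 56.11x + 74.55y = 0.7779
Solving, x = 6.319 × 10^-3 mol, y = 5.678 × 10^-3 mol
mass of KOH = 6.319 × 10^-3 × 56.11 = 0.3546 g

0.3546 g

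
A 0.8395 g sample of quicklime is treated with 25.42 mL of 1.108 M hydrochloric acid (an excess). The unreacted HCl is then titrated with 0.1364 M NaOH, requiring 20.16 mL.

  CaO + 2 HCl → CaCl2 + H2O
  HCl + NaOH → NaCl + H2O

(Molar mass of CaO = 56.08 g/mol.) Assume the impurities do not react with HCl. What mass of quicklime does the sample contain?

0.7127 g

n(HCl) added = 0.02542 × 1.108 = 0.02817 mol
n(NaOH) used in back-titration = 0.02016 × 0.1364 = 2.750 × 10^-3 mol
n(HCl) left over = 2.750 × 10^-3 mol (1:1 ratio)
n(HCl) consumed by analyte = 0.02817 − 2.750 × 10^-3 = 0.02542 mol
From the 1:2 ratio, n(CaO) = 1/2 × 0.02542 = 0.01271 mol
mass of CaO = 0.01271 × 56.08 = 0.7127 g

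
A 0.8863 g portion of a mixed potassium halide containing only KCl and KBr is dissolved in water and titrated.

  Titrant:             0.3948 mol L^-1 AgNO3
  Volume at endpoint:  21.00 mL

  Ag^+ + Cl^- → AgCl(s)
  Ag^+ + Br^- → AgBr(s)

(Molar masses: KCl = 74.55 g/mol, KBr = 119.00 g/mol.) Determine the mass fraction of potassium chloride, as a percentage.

n(AgNO3) = 0.02100 × 0.3948 = 8.291 × 10^-3 mol
Let x = n(KCl), y = n(KBr).
Titrant: 1x + 1y = 8.291 × 10^-3;  mass: 74.55x + 119.00y = 0.8863
Solving, x = 2.257 × 10^-3 mol, y = 6.034 × 10^-3 mol
mass of KCl = 2.257 × 10^-3 × 74.55 = 0.1682 g
% KCl = 0.1682 / 0.8863 × 100 = 18.98 %

18.98 %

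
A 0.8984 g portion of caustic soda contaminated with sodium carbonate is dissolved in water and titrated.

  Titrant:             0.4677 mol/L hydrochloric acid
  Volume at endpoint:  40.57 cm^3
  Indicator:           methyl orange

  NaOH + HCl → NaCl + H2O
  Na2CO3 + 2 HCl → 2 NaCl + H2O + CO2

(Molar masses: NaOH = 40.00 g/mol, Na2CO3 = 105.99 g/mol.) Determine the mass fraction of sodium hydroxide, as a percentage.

n(HCl) = 0.04057 × 0.4677 = 0.01897 mol
Let x = n(NaOH), y = n(Na2CO3).
Titrant: 1x + 2y = 0.01897;  mass: 40.00x + 105.99y = 0.8984
Solving, x = 8.246 × 10^-3 mol, y = 5.364 × 10^-3 mol
mass of NaOH = 8.246 × 10^-3 × 40.00 = 0.3298 g
% NaOH = 0.3298 / 0.8984 × 100 = 36.71 %

36.71 %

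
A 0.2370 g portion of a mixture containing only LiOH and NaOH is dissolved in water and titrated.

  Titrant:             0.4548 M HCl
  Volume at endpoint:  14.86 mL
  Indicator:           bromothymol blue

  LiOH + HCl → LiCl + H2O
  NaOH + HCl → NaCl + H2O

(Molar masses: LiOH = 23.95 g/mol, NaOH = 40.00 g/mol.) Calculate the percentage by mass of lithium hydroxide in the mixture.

20.99 %

n(HCl) = 0.01486 × 0.4548 = 6.758 × 10^-3 mol
Let x = n(LiOH), y = n(NaOH).
Titrant: 1x + 1y = 6.758 × 10^-3;  mass: 23.95x + 40.00y = 0.2370
Solving, x = 2.077 × 10^-3 mol, y = 4.681 × 10^-3 mol
mass of LiOH = 2.077 × 10^-3 × 23.95 = 0.04974 g
% LiOH = 0.04974 / 0.2370 × 100 = 20.99 %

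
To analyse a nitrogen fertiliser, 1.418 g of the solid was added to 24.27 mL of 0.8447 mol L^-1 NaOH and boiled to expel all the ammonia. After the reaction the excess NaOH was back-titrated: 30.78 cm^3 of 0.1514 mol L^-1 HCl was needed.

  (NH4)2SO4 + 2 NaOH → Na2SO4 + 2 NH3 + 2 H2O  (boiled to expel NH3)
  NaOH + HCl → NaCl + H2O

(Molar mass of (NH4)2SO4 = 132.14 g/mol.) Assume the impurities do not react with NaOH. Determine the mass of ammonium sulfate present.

n(NaOH) added = 0.02427 × 0.8447 = 0.02050 mol
n(HCl) used in back-titration = 0.03078 × 0.1514 = 4.660 × 10^-3 mol
n(NaOH) left over = 4.660 × 10^-3 mol (1:1 ratio)
n(NaOH) consumed by analyte = 0.02050 − 4.660 × 10^-3 = 0.01584 mol
From the 1:2 ratio, n((NH4)2SO4) = 1/2 × 0.01584 = 7.920 × 10^-3 mol
mass of (NH4)2SO4 = 7.920 × 10^-3 × 132.14 = 1.047 g

1.047 g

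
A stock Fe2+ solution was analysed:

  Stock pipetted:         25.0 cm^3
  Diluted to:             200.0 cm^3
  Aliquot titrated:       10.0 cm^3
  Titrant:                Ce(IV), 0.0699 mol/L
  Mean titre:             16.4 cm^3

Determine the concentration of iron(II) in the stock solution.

Ce^4+ + Fe^2+ → Ce^3+ + Fe^3+
n(Ce4+) = 0.0164 × 0.0699 = 1.15 × 10^-3 mol
n(Fe2+) in the aliquot = 1.15 × 10^-3 mol (1:1 ratio)
[Fe2+]_dilute = 1.15 × 10^-3 / 0.0100 = 0.115 mol/L
Dilution factor = 200.0 / 25.0 = 8.000
[Fe2+]_stock = 0.115 × 8.000 = 0.917 mol/L

0.917 mol/L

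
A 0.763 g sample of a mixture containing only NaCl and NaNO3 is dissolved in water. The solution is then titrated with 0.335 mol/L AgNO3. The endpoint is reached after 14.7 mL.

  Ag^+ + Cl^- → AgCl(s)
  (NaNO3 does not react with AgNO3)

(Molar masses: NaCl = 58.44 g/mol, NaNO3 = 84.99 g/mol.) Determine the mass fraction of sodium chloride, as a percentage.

37.7 %

n(AgNO3) = 0.0147 × 0.335 = 4.92 × 10^-3 mol
Let x = n(NaCl), y = n(NaNO3).
Titrant: 1x = 4.92 × 10^-3;  mass: 58.44x + 84.99y = 0.763
Solving, x = 4.92 × 10^-3 mol, y = 5.59 × 10^-3 mol
mass of NaCl = 4.92 × 10^-3 × 58.44 = 0.288 g
% NaCl = 0.288 / 0.763 × 100 = 37.7 %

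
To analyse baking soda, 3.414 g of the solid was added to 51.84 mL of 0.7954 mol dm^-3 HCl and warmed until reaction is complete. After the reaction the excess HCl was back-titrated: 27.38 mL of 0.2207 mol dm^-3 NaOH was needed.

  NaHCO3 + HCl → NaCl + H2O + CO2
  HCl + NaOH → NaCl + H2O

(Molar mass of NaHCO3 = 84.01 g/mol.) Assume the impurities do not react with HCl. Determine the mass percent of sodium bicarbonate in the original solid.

n(HCl) added = 0.05184 × 0.7954 = 0.04123 mol
n(NaOH) used in back-titration = 0.02738 × 0.2207 = 6.043 × 10^-3 mol
n(HCl) left over = 6.043 × 10^-3 mol (1:1 ratio)
n(HCl) consumed by analyte = 0.04123 − 6.043 × 10^-3 = 0.03519 mol
n(NaHCO3) = 0.03519 mol (1:1 ratio)
mass of NaHCO3 = 0.03519 × 84.01 = 2.956 g
% NaHCO3 = 2.956 / 3.414 × 100 = 86.60 %

86.60 %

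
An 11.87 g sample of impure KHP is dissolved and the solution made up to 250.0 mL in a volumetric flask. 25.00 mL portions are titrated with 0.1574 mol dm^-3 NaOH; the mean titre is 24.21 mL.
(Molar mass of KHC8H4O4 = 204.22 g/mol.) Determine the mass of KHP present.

7.782 g

KHC8H4O4 + NaOH → KNaC8H4O4 + H2O
n(NaOH) per titration = 0.02421 × 0.1574 = 3.811 × 10^-3 mol
n(KHC8H4O4) in each aliquot = 3.811 × 10^-3 mol (1:1 ratio)
n(KHC8H4O4) in the whole flask = 3.811 × 10^-3 × 250.0/25.00 = 0.03811 mol
mass of KHC8H4O4 = 0.03811 × 204.22 = 7.782 g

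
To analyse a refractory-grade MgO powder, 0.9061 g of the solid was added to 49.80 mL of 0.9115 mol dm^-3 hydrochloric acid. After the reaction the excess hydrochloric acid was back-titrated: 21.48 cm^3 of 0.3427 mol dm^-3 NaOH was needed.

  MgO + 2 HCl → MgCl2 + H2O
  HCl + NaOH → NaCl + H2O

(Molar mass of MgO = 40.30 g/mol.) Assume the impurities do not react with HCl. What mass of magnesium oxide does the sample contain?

n(HCl) added = 0.04980 × 0.9115 = 0.04539 mol
n(NaOH) used in back-titration = 0.02148 × 0.3427 = 7.361 × 10^-3 mol
n(HCl) left over = 7.361 × 10^-3 mol (1:1 ratio)
n(HCl) consumed by analyte = 0.04539 − 7.361 × 10^-3 = 0.03803 mol
From the 1:2 ratio, n(MgO) = 1/2 × 0.03803 = 0.01902 mol
mass of MgO = 0.01902 × 40.30 = 0.7663 g

0.7663 g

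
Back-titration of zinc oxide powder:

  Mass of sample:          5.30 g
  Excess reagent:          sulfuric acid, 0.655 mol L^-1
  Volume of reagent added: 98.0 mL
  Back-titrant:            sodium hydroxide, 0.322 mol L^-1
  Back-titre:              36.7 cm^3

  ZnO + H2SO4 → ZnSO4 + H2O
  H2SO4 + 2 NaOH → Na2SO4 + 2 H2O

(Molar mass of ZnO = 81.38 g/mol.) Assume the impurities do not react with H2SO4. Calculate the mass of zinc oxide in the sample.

n(H2SO4) added = 0.0980 × 0.655 = 0.0642 mol
n(NaOH) used in back-titration = 0.0367 × 0.322 = 0.0118 mol
From the 1:2 ratio, n(H2SO4) left over = 1/2 × 0.0118 = 5.91 × 10^-3 mol
n(H2SO4) consumed by analyte = 0.0642 − 5.91 × 10^-3 = 0.0583 mol
n(ZnO) = 0.0583 mol (1:1 ratio)
mass of ZnO = 0.0583 × 81.38 = 4.74 g

4.74 g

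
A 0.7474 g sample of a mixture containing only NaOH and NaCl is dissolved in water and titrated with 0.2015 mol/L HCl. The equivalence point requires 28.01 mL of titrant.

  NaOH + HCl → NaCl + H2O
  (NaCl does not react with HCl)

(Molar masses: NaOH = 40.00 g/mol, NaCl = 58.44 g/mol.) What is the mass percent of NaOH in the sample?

30.21 %

n(HCl) = 0.02801 × 0.2015 = 5.644 × 10^-3 mol
Let x = n(NaOH), y = n(NaCl).
Titrant: 1x = 5.644 × 10^-3;  mass: 40.00x + 58.44y = 0.7474
Solving, x = 5.644 × 10^-3 mol, y = 8.926 × 10^-3 mol
mass of NaOH = 5.644 × 10^-3 × 40.00 = 0.2258 g
% NaOH = 0.2258 / 0.7474 × 100 = 30.21 %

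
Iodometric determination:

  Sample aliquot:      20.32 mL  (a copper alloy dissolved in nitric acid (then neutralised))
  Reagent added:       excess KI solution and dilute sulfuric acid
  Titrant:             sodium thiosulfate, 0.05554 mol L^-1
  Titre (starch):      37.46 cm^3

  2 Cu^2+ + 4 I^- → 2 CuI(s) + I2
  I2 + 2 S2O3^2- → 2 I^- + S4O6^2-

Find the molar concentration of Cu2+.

n(S2O3^2-) = 0.03746 × 0.05554 = 2.081 × 10^-3 mol
n(I2) = n(S2O3^2-)/2 = 1.040 × 10^-3 mol
From the 2:1 ratio, n(Cu2+) in the aliquot = 2/1 × 1.040 × 10^-3 = 2.081 × 10^-3 mol
[Cu2+] = 2.081 × 10^-3 / 0.02032 = 0.1024 mol/L

0.1024 mol/L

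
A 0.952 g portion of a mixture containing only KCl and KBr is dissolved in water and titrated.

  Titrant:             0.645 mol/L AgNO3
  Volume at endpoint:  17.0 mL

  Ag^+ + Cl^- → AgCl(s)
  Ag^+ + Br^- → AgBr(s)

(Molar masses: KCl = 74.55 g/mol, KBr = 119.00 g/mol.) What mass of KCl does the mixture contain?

n(AgNO3) = 0.0170 × 0.645 = 0.0110 mol
Let x = n(KCl), y = n(KBr).
Titrant: 1x + 1y = 0.0110;  mass: 74.55x + 119.00y = 0.952
Solving, x = 7.94 × 10^-3 mol, y = 3.03 × 10^-3 mol
mass of KCl = 7.94 × 10^-3 × 74.55 = 0.592 g

0.592 g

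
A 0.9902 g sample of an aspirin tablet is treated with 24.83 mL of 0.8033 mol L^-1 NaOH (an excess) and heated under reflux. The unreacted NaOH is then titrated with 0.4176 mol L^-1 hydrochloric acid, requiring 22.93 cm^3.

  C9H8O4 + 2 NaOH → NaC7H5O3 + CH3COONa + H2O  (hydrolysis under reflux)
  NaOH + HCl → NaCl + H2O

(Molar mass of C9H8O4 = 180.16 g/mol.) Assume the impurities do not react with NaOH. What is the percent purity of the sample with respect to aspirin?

94.34 %

n(NaOH) added = 0.02483 × 0.8033 = 0.01995 mol
n(HCl) used in back-titration = 0.02293 × 0.4176 = 9.576 × 10^-3 mol
n(NaOH) left over = 9.576 × 10^-3 mol (1:1 ratio)
n(NaOH) consumed by analyte = 0.01995 − 9.576 × 10^-3 = 0.01037 mol
From the 1:2 ratio, n(C9H8O4) = 1/2 × 0.01037 = 5.185 × 10^-3 mol
mass of C9H8O4 = 5.185 × 10^-3 × 180.16 = 0.9342 g
% C9H8O4 = 0.9342 / 0.9902 × 100 = 94.34 %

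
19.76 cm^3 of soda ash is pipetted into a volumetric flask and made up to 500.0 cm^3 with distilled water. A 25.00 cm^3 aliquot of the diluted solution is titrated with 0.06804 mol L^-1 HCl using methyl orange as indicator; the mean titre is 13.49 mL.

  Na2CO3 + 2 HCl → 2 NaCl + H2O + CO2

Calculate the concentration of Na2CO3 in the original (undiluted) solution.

0.4645 mol/L

n(HCl) = 0.01349 × 0.06804 = 9.179 × 10^-4 mol
From the 1:2 ratio, n(Na2CO3) in the aliquot = 1/2 × 9.179 × 10^-4 = 4.589 × 10^-4 mol
[Na2CO3]_dilute = 4.589 × 10^-4 / 0.02500 = 0.01836 mol/L
Dilution factor = 500.0 / 19.76 = 25.30
[Na2CO3]_stock = 0.01836 × 25.30 = 0.4645 mol/L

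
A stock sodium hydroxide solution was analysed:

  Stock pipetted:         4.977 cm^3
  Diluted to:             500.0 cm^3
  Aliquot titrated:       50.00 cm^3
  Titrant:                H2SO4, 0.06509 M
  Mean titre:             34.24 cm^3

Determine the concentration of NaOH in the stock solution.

8.956 M

2 NaOH + H2SO4 → Na2SO4 + 2 H2O
n(H2SO4) = 0.03424 × 0.06509 = 2.229 × 10^-3 mol
From the 2:1 ratio, n(NaOH) in the aliquot = 2/1 × 2.229 × 10^-3 = 4.457 × 10^-3 mol
[NaOH]_dilute = 4.457 × 10^-3 / 0.05000 = 0.08915 mol/L
Dilution factor = 500.0 / 4.977 = 100.5
[NaOH]_stock = 0.08915 × 100.5 = 8.956 mol/L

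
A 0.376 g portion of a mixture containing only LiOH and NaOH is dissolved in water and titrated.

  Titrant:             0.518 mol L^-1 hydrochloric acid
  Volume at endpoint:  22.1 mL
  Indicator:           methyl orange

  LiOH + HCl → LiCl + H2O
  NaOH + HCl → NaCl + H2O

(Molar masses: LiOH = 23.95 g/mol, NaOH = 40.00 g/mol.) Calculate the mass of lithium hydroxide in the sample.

n(HCl) = 0.0221 × 0.518 = 0.0114 mol
Let x = n(LiOH), y = n(NaOH).
Titrant: 1x + 1y = 0.0114;  mass: 23.95x + 40.00y = 0.376
Solving, x = 5.10 × 10^-3 mol, y = 6.34 × 10^-3 mol
mass of LiOH = 5.10 × 10^-3 × 23.95 = 0.122 g

0.122 g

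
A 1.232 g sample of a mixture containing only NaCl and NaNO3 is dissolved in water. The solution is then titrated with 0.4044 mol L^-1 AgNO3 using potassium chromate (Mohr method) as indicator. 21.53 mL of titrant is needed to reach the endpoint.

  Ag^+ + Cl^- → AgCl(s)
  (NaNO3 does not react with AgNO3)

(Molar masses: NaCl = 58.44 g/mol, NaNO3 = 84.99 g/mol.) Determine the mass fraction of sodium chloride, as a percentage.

n(AgNO3) = 0.02153 × 0.4044 = 8.707 × 10^-3 mol
Let x = n(NaCl), y = n(NaNO3).
Titrant: 1x = 8.707 × 10^-3;  mass: 58.44x + 84.99y = 1.232
Solving, x = 8.707 × 10^-3 mol, y = 8.509 × 10^-3 mol
mass of NaCl = 8.707 × 10^-3 × 58.44 = 0.5088 g
% NaCl = 0.5088 / 1.232 × 100 = 41.30 %

41.30 %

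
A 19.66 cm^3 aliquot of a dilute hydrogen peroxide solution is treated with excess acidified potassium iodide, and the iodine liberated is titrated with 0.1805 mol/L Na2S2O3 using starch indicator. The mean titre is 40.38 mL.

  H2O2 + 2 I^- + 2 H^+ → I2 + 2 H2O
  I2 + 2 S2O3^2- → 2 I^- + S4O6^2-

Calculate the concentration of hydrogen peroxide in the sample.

0.1854 mol/L

n(S2O3^2-) = 0.04038 × 0.1805 = 7.289 × 10^-3 mol
n(I2) = n(S2O3^2-)/2 = 3.644 × 10^-3 mol
n(H2O2) in the aliquot = 3.644 × 10^-3 mol (1:1 ratio)
[H2O2] = 3.644 × 10^-3 / 0.01966 = 0.1854 mol/L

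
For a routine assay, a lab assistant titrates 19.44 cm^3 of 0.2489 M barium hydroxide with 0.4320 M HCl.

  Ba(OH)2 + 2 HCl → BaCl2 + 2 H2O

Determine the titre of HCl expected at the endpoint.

n(Ba(OH)2) = 0.01944 L × 0.2489 mol/L = 4.839 × 10^-3 mol
From the 2:1 stoichiometry, n(HCl) = 2/1 × 4.839 × 10^-3 = 9.677 × 10^-3 mol
V(HCl) = 9.677 × 10^-3 mol / 0.4320 mol/L = 0.02240 L = 22.40 mL

22.40 mL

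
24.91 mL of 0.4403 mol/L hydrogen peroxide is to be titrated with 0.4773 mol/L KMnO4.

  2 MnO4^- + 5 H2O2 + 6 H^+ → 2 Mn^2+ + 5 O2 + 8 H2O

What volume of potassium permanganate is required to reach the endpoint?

9.192 mL

n(H2O2) = 0.02491 L × 0.4403 mol/L = 0.01097 mol
From the 2:5 stoichiometry, n(KMnO4) = 2/5 × 0.01097 = 4.387 × 10^-3 mol
V(KMnO4) = 4.387 × 10^-3 mol / 0.4773 mol/L = 0.009192 L = 9.192 mL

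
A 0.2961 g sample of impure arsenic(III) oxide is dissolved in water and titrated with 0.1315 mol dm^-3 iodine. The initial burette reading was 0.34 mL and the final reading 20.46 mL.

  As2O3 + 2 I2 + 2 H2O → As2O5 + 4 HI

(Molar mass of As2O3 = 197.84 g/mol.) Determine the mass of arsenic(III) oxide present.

0.2617 g

n(I2) = 0.02012 L × 0.1315 mol/L = 2.646 × 10^-3 mol
From the 1:2 ratio, n(As2O3) = 1/2 × 2.646 × 10^-3 = 1.323 × 10^-3 mol
mass of As2O3 = 1.323 × 10^-3 × 197.84 g/mol = 0.2617 g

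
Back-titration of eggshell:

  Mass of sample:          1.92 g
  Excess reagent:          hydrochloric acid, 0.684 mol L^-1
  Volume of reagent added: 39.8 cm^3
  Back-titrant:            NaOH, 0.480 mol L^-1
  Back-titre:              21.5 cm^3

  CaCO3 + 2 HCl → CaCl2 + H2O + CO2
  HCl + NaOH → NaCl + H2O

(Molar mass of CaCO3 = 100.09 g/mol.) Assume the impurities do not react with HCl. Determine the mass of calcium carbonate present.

n(HCl) added = 0.0398 × 0.684 = 0.0272 mol
n(NaOH) used in back-titration = 0.0215 × 0.480 = 0.0103 mol
n(HCl) left over = 0.0103 mol (1:1 ratio)
n(HCl) consumed by analyte = 0.0272 − 0.0103 = 0.0169 mol
From the 1:2 ratio, n(CaCO3) = 1/2 × 0.0169 = 8.45 × 10^-3 mol
mass of CaCO3 = 8.45 × 10^-3 × 100.09 = 0.846 g

0.846 g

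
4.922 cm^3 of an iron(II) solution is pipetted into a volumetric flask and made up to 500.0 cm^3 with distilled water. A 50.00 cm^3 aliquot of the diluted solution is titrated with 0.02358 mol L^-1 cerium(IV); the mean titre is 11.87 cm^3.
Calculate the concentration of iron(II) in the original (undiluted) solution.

0.5687 mol/L

Ce^4+ + Fe^2+ → Ce^3+ + Fe^3+
n(Ce4+) = 0.01187 × 0.02358 = 2.799 × 10^-4 mol
n(Fe2+) in the aliquot = 2.799 × 10^-4 mol (1:1 ratio)
[Fe2+]_dilute = 2.799 × 10^-4 / 0.05000 = 0.005598 mol/L
Dilution factor = 500.0 / 4.922 = 101.6
[Fe2+]_stock = 0.005598 × 101.6 = 0.5687 mol/L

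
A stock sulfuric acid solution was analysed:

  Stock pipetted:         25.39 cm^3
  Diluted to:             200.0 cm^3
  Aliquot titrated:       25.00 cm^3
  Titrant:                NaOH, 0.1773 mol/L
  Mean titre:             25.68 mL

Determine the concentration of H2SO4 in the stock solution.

0.7173 mol/L

H2SO4 + 2 NaOH → Na2SO4 + 2 H2O
n(NaOH) = 0.02568 × 0.1773 = 4.553 × 10^-3 mol
From the 1:2 ratio, n(H2SO4) in the aliquot = 1/2 × 4.553 × 10^-3 = 2.277 × 10^-3 mol
[H2SO4]_dilute = 2.277 × 10^-3 / 0.02500 = 0.09106 mol/L
Dilution factor = 200.0 / 25.39 = 7.877
[H2SO4]_stock = 0.09106 × 7.877 = 0.7173 mol/L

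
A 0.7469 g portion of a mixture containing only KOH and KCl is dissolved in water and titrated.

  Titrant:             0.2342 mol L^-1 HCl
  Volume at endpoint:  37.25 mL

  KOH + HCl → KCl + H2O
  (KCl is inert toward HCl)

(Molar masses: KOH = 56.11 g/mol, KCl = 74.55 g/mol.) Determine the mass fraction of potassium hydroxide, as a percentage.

n(HCl) = 0.03725 × 0.2342 = 8.724 × 10^-3 mol
Let x = n(KOH), y = n(KCl).
Titrant: 1x = 8.724 × 10^-3;  mass: 56.11x + 74.55y = 0.7469
Solving, x = 8.724 × 10^-3 mol, y = 3.453 × 10^-3 mol
mass of KOH = 8.724 × 10^-3 × 56.11 = 0.4895 g
% KOH = 0.4895 / 0.7469 × 100 = 65.54 %

65.54 %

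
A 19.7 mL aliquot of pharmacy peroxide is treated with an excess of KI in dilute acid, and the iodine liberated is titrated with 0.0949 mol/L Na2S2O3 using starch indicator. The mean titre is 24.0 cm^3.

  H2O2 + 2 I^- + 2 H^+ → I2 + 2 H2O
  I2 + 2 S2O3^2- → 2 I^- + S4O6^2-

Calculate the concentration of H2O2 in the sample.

0.0578 mol/L

n(S2O3^2-) = 0.0240 × 0.0949 = 2.28 × 10^-3 mol
n(I2) = n(S2O3^2-)/2 = 1.14 × 10^-3 mol
n(H2O2) in the aliquot = 1.14 × 10^-3 mol (1:1 ratio)
[H2O2] = 1.14 × 10^-3 / 0.0197 = 0.0578 mol/L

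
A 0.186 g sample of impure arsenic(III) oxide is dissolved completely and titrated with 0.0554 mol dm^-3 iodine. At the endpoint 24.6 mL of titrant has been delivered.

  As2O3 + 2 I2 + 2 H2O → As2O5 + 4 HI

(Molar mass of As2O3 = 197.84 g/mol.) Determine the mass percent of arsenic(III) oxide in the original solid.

72.5 %

n(I2) = 0.0246 L × 0.0554 mol/L = 1.36 × 10^-3 mol
From the 1:2 ratio, n(As2O3) = 1/2 × 1.36 × 10^-3 = 6.81 × 10^-4 mol
mass of As2O3 = 6.81 × 10^-4 × 197.84 g/mol = 0.135 g
% As2O3 = 0.135 / 0.186 × 100 = 72.5 %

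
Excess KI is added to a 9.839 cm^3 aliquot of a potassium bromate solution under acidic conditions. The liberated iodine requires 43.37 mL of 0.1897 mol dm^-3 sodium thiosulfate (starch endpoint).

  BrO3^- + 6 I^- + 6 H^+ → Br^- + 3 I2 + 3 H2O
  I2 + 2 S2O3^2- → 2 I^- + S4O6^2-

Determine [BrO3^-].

0.1394 mol/L

n(S2O3^2-) = 0.04337 × 0.1897 = 8.227 × 10^-3 mol
n(I2) = n(S2O3^2-)/2 = 4.114 × 10^-3 mol
From the 1:3 ratio, n(BrO3^-) in the aliquot = 1/3 × 4.114 × 10^-3 = 1.371 × 10^-3 mol
[BrO3^-] = 1.371 × 10^-3 / 0.009839 = 0.1394 mol/L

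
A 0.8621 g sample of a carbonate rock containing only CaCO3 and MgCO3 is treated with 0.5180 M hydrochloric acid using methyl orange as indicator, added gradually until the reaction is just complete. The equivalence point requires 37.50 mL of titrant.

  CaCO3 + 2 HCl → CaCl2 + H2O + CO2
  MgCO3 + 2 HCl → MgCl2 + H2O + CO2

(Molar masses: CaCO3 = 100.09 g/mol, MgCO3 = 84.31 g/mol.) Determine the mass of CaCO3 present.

0.2743 g

n(HCl) = 0.03750 × 0.5180 = 0.01943 mol
Let x = n(CaCO3), y = n(MgCO3).
Titrant: 2x + 2y = 0.01943;  mass: 100.09x + 84.31y = 0.8621
Solving, x = 2.740 × 10^-3 mol, y = 6.972 × 10^-3 mol
mass of CaCO3 = 2.740 × 10^-3 × 100.09 = 0.2743 g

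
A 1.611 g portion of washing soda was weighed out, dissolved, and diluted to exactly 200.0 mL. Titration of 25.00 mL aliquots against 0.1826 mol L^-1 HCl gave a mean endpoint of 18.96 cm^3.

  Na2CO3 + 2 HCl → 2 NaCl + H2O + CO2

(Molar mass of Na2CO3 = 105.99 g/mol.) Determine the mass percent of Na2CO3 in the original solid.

n(HCl) per titration = 0.01896 × 0.1826 = 3.462 × 10^-3 mol
From the 1:2 ratio, n(Na2CO3) in each aliquot = 1/2 × 3.462 × 10^-3 = 1.731 × 10^-3 mol
n(Na2CO3) in the whole flask = 1.731 × 10^-3 × 200.0/25.00 = 0.01385 mol
mass of Na2CO3 = 0.01385 × 105.99 = 1.468 g
% Na2CO3 = 1.468 / 1.611 × 100 = 91.11 %

91.11 %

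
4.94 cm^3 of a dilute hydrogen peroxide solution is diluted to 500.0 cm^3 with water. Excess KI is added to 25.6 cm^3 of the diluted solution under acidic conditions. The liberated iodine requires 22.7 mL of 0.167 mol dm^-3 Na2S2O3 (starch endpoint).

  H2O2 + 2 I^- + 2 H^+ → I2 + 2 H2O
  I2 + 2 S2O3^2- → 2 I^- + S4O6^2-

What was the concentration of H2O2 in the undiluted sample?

n(S2O3^2-) = 0.0227 × 0.167 = 3.79 × 10^-3 mol
n(I2) = n(S2O3^2-)/2 = 1.90 × 10^-3 mol
n(H2O2) in the aliquot = 1.90 × 10^-3 mol (1:1 ratio)
[H2O2]_dilute = 1.90 × 10^-3 / 0.0256 = 0.0740 mol/L
[H2O2]_original = 0.0740 × 500.0/4.94 = 7.49 mol/L

7.49 mol/L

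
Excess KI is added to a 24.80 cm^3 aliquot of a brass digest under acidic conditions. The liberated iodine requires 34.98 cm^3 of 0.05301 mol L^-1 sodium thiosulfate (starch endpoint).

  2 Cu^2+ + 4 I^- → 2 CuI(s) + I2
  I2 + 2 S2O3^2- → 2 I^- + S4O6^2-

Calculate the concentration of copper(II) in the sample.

n(S2O3^2-) = 0.03498 × 0.05301 = 1.854 × 10^-3 mol
n(I2) = n(S2O3^2-)/2 = 9.271 × 10^-4 mol
From the 2:1 ratio, n(Cu2+) in the aliquot = 2/1 × 9.271 × 10^-4 = 1.854 × 10^-3 mol
[Cu2+] = 1.854 × 10^-3 / 0.02480 = 0.07477 mol/L

0.07477 mol/L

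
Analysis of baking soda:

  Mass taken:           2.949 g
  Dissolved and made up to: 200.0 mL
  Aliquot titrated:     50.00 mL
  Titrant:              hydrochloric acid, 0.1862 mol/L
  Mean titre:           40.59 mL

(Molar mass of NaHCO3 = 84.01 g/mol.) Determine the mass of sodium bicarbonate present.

NaHCO3 + HCl → NaCl + H2O + CO2
n(HCl) per titration = 0.04059 × 0.1862 = 7.558 × 10^-3 mol
n(NaHCO3) in each aliquot = 7.558 × 10^-3 mol (1:1 ratio)
n(NaHCO3) in the whole flask = 7.558 × 10^-3 × 200.0/50.00 = 0.03023 mol
mass of NaHCO3 = 0.03023 × 84.01 = 2.540 g

2.540 g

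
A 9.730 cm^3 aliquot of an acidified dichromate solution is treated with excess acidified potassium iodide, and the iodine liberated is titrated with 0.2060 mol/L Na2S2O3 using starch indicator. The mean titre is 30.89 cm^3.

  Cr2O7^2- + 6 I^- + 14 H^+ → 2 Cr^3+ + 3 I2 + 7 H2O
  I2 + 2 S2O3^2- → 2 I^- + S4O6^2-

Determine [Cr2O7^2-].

n(S2O3^2-) = 0.03089 × 0.2060 = 6.363 × 10^-3 mol
n(I2) = n(S2O3^2-)/2 = 3.182 × 10^-3 mol
From the 1:3 ratio, n(Cr2O7^2-) in the aliquot = 1/3 × 3.182 × 10^-3 = 1.061 × 10^-3 mol
[Cr2O7^2-] = 1.061 × 10^-3 / 0.009730 = 0.1090 mol/L

0.1090 mol/L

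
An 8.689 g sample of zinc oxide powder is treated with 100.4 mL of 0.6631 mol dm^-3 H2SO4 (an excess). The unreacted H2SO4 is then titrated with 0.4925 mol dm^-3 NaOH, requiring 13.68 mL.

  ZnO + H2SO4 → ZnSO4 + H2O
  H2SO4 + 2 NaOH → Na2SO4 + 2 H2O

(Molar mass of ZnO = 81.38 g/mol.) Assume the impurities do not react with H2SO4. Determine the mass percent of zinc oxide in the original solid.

59.20 %

n(H2SO4) added = 0.1004 × 0.6631 = 0.06658 mol
n(NaOH) used in back-titration = 0.01368 × 0.4925 = 6.737 × 10^-3 mol
From the 1:2 ratio, n(H2SO4) left over = 1/2 × 6.737 × 10^-3 = 3.369 × 10^-3 mol
n(H2SO4) consumed by analyte = 0.06658 − 3.369 × 10^-3 = 0.06321 mol
n(ZnO) = 0.06321 mol (1:1 ratio)
mass of ZnO = 0.06321 × 81.38 = 5.144 g
% ZnO = 5.144 / 8.689 × 100 = 59.20 %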